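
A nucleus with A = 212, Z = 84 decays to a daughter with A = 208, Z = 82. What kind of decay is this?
ΔA = -4, ΔZ = -2 ⇒ alpha decay (α)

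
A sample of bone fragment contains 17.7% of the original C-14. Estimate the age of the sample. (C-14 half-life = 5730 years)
Age = t½ × log₂(1/ratio) = 14310 years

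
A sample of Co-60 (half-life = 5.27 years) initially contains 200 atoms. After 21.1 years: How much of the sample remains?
N = N₀(1/2)^(t/t½) = 12.47 atoms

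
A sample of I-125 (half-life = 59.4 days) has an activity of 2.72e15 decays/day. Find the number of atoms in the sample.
N = A/λ = 2.331e17 atoms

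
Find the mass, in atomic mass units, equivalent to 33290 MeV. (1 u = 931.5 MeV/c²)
m = E/c² = 35.74 u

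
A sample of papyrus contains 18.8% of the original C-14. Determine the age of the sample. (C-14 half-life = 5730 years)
Age = t½ × log₂(1/ratio) = 13820 years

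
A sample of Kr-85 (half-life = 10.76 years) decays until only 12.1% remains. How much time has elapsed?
t = t½ × log₂(N₀/N) = 32.78 years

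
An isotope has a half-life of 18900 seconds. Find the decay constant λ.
λ = ln(2)/t½ = 3.667e-5 second⁻¹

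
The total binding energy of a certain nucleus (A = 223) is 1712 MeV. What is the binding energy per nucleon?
B.E./A = 1712/223 = 7.677 MeV/nucleon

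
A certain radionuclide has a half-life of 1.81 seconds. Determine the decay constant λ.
λ = ln(2)/t½ = 0.383 second⁻¹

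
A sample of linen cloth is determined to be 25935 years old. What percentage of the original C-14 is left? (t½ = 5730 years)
N/N₀ = (1/2)^(t/t½) = 0.0434 = 4.34%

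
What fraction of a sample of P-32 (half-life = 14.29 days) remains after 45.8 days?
N/N₀ = (1/2)^(t/t½) = 0.1084 = 10.8%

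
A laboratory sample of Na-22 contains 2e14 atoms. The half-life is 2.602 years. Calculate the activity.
A = λN = 5.328e13 decays/year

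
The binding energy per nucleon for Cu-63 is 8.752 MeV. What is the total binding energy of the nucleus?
B.E. = 8.752 × 63 = 551.4 MeV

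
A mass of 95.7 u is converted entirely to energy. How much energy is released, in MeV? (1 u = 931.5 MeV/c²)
E = mc² = 89140 MeV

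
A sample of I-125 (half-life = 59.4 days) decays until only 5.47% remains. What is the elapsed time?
t = t½ × log₂(N₀/N) = 249 days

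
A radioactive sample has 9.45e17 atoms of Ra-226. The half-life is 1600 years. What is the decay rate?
A = λN = 4.094e14 decays/year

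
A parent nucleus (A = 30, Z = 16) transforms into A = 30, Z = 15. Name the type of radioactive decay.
ΔA = 0, ΔZ = -1 ⇒ beta-plus decay (β⁺) or electron capture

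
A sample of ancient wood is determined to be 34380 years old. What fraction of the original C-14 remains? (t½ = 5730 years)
N/N₀ = (1/2)^(t/t½) = 0.01562 = 1.56%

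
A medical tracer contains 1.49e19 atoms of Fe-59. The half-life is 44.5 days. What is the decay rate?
A = λN = 2.321e17 decays/day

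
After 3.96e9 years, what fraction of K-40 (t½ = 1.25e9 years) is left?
N/N₀ = (1/2)^(t/t½) = 0.1113 = 11.1%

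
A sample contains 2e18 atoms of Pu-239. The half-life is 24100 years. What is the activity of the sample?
A = λN = 5.752e13 decays/year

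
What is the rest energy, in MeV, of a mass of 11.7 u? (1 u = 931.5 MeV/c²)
E = mc² = 10900 MeV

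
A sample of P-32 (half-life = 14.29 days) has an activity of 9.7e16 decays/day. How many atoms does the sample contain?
N = A/λ = 2e18 atoms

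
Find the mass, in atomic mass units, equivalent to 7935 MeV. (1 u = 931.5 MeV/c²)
m = E/c² = 8.519 u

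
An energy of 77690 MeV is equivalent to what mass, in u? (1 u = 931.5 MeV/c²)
m = E/c² = 83.4 u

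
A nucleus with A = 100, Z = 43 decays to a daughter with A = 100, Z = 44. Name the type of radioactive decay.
ΔA = 0, ΔZ = +1 ⇒ beta-minus decay (β⁻)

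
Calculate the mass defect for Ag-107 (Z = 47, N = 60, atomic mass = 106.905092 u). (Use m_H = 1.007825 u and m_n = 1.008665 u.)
Δm = Z·m_H + N·m_n − M = 0.9826 u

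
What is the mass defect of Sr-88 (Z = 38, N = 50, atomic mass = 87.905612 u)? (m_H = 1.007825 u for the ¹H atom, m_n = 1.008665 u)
Δm = Z·m_H + N·m_n − M = 0.825 u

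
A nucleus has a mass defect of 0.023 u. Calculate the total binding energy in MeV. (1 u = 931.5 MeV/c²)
B.E. = Δm × 931.5 = 21.42 MeV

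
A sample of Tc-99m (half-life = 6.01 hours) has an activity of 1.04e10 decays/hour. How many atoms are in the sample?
N = A/λ = 9.017e10 atoms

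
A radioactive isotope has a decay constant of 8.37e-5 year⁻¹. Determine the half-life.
t½ = ln(2)/λ = 8281 years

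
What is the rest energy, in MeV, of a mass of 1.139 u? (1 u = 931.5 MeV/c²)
E = mc² = 1061 MeV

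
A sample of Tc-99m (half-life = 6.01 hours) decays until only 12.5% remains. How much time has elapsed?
t = t½ × log₂(N₀/N) = 18.03 hours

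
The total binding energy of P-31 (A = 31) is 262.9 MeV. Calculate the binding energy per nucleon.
B.E./A = 262.9/31 = 8.481 MeV/nucleon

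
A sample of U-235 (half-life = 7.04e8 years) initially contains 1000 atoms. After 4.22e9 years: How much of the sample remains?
N = N₀(1/2)^(t/t½) = 15.69 atoms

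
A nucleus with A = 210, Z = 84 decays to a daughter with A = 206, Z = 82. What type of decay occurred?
ΔA = -4, ΔZ = -2 ⇒ alpha decay (α)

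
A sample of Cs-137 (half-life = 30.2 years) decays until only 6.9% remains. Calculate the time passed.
t = t½ × log₂(N₀/N) = 116.5 years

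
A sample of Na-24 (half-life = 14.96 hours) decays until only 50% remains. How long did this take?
t = t½ × log₂(N₀/N) = 14.96 hours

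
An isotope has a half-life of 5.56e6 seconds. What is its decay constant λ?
λ = ln(2)/t½ = 1.247e-7 second⁻¹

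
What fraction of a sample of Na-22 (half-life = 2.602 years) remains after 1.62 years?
N/N₀ = (1/2)^(t/t½) = 0.6495 = 65%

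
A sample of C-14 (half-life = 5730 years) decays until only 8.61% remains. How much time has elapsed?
t = t½ × log₂(N₀/N) = 20270 years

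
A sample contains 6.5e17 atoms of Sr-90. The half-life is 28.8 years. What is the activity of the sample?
A = λN = 1.564e16 decays/year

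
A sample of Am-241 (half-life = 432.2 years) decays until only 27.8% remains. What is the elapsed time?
t = t½ × log₂(N₀/N) = 798.2 years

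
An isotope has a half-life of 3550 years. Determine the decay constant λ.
λ = ln(2)/t½ = 1.953e-4 year⁻¹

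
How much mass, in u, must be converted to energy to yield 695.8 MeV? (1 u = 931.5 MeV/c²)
m = E/c² = 0.747 u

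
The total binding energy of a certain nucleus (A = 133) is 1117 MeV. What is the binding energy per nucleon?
B.E./A = 1117/133 = 8.398 MeV/nucleon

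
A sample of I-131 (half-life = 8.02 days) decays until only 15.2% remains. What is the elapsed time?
t = t½ × log₂(N₀/N) = 21.8 days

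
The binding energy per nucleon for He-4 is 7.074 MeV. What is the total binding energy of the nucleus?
B.E. = 7.074 × 4 = 28.3 MeV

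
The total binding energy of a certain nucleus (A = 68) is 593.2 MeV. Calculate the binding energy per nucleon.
B.E./A = 593.2/68 = 8.724 MeV/nucleon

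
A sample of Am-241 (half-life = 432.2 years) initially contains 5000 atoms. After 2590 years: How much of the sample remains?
N = N₀(1/2)^(t/t½) = 78.53 atoms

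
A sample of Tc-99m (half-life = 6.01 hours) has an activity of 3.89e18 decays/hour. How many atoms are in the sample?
N = A/λ = 3.373e19 atoms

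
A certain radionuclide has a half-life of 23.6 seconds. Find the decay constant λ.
λ = ln(2)/t½ = 0.02937 second⁻¹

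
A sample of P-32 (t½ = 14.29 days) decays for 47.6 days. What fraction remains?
N/N₀ = (1/2)^(t/t½) = 0.09937 = 9.94%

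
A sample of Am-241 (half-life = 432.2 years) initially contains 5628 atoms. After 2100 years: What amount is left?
N = N₀(1/2)^(t/t½) = 194 atoms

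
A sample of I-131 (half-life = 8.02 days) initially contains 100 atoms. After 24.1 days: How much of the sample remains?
N = N₀(1/2)^(t/t½) = 12.46 atoms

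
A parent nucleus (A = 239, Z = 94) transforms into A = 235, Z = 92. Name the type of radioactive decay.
ΔA = -4, ΔZ = -2 ⇒ alpha decay (α)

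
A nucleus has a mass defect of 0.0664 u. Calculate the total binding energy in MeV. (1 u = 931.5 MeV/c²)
B.E. = Δm × 931.5 = 61.85 MeV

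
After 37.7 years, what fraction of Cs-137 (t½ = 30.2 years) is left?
N/N₀ = (1/2)^(t/t½) = 0.4209 = 42.1%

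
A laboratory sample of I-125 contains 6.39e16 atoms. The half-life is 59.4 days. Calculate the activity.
A = λN = 7.457e14 decays/day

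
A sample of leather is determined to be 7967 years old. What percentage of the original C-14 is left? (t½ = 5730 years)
N/N₀ = (1/2)^(t/t½) = 0.3815 = 38.1%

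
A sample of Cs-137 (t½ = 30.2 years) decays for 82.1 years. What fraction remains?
N/N₀ = (1/2)^(t/t½) = 0.1519 = 15.2%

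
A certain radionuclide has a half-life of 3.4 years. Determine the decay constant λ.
λ = ln(2)/t½ = 0.2039 year⁻¹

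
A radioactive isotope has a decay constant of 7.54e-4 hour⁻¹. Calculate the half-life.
t½ = ln(2)/λ = 919.3 hours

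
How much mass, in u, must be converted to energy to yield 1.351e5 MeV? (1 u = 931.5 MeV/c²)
m = E/c² = 145 u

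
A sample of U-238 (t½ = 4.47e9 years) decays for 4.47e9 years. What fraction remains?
N/N₀ = (1/2)^(t/t½) = 0.5 = 50%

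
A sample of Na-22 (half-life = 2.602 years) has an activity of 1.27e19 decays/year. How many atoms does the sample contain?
N = A/λ = 4.767e19 atoms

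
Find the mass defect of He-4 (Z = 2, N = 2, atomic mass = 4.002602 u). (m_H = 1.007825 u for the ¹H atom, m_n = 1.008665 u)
Δm = Z·m_H + N·m_n − M = 0.03038 u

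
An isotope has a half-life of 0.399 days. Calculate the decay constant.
λ = ln(2)/t½ = 1.737 day⁻¹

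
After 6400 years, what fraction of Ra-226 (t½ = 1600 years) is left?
N/N₀ = (1/2)^(t/t½) = 0.0625 = 6.25%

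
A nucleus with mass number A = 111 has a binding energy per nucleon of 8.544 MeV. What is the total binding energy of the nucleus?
B.E. = 8.544 × 111 = 948.4 MeV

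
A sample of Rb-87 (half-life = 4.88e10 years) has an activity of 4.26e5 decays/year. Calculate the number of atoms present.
N = A/λ = 2.999e16 atoms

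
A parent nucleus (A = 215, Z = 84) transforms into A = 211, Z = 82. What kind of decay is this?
ΔA = -4, ΔZ = -2 ⇒ alpha decay (α)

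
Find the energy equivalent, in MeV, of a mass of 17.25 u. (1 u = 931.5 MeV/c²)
E = mc² = 16070 MeV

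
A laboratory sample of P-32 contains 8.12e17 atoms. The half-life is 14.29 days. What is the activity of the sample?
A = λN = 3.939e16 decays/day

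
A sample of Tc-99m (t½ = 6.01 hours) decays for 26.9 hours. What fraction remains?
N/N₀ = (1/2)^(t/t½) = 0.04494 = 4.49%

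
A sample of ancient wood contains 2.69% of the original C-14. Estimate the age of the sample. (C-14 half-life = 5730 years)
Age = t½ × log₂(1/ratio) = 29890 years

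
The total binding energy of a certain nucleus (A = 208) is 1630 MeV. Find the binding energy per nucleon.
B.E./A = 1630/208 = 7.837 MeV/nucleon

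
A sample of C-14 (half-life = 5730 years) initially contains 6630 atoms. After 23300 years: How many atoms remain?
N = N₀(1/2)^(t/t½) = 395.8 atoms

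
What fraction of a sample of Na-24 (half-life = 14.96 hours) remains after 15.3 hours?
N/N₀ = (1/2)^(t/t½) = 0.4922 = 49.2%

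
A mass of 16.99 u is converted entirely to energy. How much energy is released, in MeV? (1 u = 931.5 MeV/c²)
E = mc² = 15830 MeV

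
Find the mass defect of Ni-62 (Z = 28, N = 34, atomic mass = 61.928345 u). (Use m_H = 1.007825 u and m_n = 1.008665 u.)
Δm = Z·m_H + N·m_n − M = 0.5854 u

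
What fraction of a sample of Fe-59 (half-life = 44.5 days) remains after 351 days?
N/N₀ = (1/2)^(t/t½) = 0.004223 = 0.422%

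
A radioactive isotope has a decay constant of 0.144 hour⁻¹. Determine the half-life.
t½ = ln(2)/λ = 4.814 hours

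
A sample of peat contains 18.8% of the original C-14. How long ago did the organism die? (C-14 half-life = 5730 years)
Age = t½ × log₂(1/ratio) = 13820 years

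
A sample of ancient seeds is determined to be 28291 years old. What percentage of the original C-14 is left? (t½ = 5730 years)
N/N₀ = (1/2)^(t/t½) = 0.03264 = 3.26%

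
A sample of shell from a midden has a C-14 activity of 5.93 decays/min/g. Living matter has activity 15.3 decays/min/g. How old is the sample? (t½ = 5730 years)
Age = t½ × log₂(A₀/A) = 7835 years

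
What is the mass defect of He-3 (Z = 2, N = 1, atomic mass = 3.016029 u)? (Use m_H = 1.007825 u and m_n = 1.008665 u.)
Δm = Z·m_H + N·m_n − M = 0.008286 u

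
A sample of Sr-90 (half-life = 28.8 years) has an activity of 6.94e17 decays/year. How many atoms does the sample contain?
N = A/λ = 2.884e19 atoms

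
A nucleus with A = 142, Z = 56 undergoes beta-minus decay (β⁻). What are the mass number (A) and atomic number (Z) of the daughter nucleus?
Daughter: A = 142, Z = 57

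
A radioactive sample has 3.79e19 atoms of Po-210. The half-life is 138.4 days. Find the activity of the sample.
A = λN = 1.898e17 decays/day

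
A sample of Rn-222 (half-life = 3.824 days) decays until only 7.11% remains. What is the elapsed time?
t = t½ × log₂(N₀/N) = 14.58 days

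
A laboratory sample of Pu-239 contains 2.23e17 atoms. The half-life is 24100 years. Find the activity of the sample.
A = λN = 6.414e12 decays/year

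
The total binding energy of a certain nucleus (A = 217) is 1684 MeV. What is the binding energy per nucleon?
B.E./A = 1684/217 = 7.76 MeV/nucleon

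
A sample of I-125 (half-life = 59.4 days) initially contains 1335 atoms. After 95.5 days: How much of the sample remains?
N = N₀(1/2)^(t/t½) = 438 atoms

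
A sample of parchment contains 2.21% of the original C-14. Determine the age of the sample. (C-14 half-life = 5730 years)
Age = t½ × log₂(1/ratio) = 31510 years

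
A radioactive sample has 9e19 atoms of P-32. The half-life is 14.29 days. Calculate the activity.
A = λN = 4.366e18 decays/day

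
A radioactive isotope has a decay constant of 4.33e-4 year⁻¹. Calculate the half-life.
t½ = ln(2)/λ = 1601 years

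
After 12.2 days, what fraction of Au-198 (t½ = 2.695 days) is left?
N/N₀ = (1/2)^(t/t½) = 0.04338 = 4.34%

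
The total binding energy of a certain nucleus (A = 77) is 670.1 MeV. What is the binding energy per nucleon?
B.E./A = 670.1/77 = 8.703 MeV/nucleon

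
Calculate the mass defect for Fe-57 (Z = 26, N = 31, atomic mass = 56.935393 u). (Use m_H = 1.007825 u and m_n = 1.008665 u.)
Δm = Z·m_H + N·m_n − M = 0.5367 u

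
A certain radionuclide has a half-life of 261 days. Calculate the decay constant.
λ = ln(2)/t½ = 0.002656 day⁻¹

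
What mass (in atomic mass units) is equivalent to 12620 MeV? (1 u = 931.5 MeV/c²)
m = E/c² = 13.55 u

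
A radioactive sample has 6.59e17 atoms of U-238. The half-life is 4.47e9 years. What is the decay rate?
A = λN = 1.022e8 decays/year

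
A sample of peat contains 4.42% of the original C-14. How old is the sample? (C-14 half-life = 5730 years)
Age = t½ × log₂(1/ratio) = 25780 years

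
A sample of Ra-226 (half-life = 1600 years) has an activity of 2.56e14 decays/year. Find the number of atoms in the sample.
N = A/λ = 5.909e17 atoms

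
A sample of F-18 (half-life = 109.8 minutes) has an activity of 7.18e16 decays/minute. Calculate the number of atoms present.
N = A/λ = 1.137e19 atoms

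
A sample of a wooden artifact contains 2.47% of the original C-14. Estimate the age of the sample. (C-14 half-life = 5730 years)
Age = t½ × log₂(1/ratio) = 30590 years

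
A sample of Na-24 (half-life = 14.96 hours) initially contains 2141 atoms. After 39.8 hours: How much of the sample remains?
N = N₀(1/2)^(t/t½) = 338.6 atoms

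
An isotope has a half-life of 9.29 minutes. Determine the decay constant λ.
λ = ln(2)/t½ = 0.07461 minute⁻¹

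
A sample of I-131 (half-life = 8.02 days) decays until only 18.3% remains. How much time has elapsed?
t = t½ × log₂(N₀/N) = 19.65 days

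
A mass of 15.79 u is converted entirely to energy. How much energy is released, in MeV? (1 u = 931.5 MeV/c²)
E = mc² = 14710 MeV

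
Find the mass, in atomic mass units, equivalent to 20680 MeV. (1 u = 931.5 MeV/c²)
m = E/c² = 22.2 u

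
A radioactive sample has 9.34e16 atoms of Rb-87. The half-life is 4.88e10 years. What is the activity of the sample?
A = λN = 1.327e6 decays/year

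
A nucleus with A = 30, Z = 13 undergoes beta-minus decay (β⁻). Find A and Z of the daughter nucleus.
Daughter: A = 30, Z = 14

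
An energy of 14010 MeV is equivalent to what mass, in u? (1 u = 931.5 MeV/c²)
m = E/c² = 15.04 u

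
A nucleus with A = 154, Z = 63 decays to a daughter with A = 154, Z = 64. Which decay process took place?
ΔA = 0, ΔZ = +1 ⇒ beta-minus decay (β⁻)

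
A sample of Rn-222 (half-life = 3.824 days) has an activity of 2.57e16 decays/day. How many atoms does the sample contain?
N = A/λ = 1.418e17 atoms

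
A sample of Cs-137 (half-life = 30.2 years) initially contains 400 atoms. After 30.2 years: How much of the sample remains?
N = N₀(1/2)^(t/t½) = 200 atoms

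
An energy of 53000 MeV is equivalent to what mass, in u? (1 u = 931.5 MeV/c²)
m = E/c² = 56.9 u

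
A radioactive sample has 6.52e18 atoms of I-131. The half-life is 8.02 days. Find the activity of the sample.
A = λN = 5.635e17 decays/day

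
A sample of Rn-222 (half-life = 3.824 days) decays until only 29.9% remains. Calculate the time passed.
t = t½ × log₂(N₀/N) = 6.661 days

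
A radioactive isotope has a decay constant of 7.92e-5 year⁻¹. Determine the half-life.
t½ = ln(2)/λ = 8752 years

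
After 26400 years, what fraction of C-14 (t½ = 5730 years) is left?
N/N₀ = (1/2)^(t/t½) = 0.04103 = 4.1%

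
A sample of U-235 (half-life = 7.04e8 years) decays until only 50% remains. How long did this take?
t = t½ × log₂(N₀/N) = 7.04e8 years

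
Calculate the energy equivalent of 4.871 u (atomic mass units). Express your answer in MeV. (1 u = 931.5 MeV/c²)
E = mc² = 4537 MeV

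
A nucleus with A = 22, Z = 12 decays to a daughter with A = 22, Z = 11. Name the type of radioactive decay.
ΔA = 0, ΔZ = -1 ⇒ beta-plus decay (β⁺) or electron capture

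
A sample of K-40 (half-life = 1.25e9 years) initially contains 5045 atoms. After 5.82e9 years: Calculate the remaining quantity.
N = N₀(1/2)^(t/t½) = 200.1 atoms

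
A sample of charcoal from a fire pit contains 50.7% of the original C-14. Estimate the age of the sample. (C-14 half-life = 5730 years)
Age = t½ × log₂(1/ratio) = 5615 years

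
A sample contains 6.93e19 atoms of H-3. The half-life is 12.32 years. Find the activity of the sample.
A = λN = 3.899e18 decays/year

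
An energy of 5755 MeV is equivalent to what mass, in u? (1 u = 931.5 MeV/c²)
m = E/c² = 6.178 u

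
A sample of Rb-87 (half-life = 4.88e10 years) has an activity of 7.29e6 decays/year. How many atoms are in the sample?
N = A/λ = 5.132e17 atoms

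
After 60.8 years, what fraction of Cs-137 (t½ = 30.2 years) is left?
N/N₀ = (1/2)^(t/t½) = 0.2477 = 24.8%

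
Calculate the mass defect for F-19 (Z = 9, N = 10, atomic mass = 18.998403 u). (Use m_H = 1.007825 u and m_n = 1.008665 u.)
Δm = Z·m_H + N·m_n − M = 0.1587 u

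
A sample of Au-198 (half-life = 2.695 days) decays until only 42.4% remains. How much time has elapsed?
t = t½ × log₂(N₀/N) = 3.336 days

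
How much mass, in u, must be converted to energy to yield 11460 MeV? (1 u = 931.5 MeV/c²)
m = E/c² = 12.3 u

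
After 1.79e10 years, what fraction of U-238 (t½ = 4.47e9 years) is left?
N/N₀ = (1/2)^(t/t½) = 0.06231 = 6.23%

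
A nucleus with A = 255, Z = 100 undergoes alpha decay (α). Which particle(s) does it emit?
α particle = ⁴₂He (2 protons + 2 neutrons)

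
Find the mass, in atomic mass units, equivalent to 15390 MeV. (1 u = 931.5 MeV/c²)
m = E/c² = 16.52 u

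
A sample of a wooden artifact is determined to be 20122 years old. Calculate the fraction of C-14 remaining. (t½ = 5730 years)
N/N₀ = (1/2)^(t/t½) = 0.08767 = 8.77%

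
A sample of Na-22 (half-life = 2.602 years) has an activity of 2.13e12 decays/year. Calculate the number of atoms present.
N = A/λ = 7.996e12 atoms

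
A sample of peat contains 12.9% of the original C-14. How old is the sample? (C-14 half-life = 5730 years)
Age = t½ × log₂(1/ratio) = 16930 years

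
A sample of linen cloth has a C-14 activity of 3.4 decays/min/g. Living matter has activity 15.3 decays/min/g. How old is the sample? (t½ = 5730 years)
Age = t½ × log₂(A₀/A) = 12430 years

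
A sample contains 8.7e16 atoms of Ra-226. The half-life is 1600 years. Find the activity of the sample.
A = λN = 3.769e13 decays/year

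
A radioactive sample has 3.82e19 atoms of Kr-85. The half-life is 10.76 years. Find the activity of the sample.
A = λN = 2.461e18 decays/year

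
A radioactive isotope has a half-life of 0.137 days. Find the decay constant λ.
λ = ln(2)/t½ = 5.059 day⁻¹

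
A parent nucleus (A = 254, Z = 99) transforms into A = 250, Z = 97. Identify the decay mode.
ΔA = -4, ΔZ = -2 ⇒ alpha decay (α)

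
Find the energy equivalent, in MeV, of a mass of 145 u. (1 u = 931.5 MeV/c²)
E = mc² = 1.351e5 MeV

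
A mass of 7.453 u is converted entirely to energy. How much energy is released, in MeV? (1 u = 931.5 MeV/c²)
E = mc² = 6942 MeV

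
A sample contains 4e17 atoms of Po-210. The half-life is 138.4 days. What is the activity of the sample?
A = λN = 2.003e15 decays/day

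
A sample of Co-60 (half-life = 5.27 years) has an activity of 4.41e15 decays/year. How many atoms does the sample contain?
N = A/λ = 3.353e16 atoms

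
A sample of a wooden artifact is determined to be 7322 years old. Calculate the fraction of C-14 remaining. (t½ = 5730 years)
N/N₀ = (1/2)^(t/t½) = 0.4124 = 41.2%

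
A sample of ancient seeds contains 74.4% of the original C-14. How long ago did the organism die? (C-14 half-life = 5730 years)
Age = t½ × log₂(1/ratio) = 2445 years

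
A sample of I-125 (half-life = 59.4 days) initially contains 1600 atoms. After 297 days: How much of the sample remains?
N = N₀(1/2)^(t/t½) = 50 atoms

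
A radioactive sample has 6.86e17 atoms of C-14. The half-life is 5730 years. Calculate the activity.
A = λN = 8.298e13 decays/year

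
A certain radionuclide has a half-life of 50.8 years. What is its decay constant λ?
λ = ln(2)/t½ = 0.01364 year⁻¹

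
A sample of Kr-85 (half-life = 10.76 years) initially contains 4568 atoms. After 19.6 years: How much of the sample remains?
N = N₀(1/2)^(t/t½) = 1292 atoms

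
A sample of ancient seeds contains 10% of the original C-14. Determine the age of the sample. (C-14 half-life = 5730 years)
Age = t½ × log₂(1/ratio) = 19030 years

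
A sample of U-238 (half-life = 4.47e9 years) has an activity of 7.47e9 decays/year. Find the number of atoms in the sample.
N = A/λ = 4.817e19 atoms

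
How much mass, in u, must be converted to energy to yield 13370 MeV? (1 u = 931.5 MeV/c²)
m = E/c² = 14.35 u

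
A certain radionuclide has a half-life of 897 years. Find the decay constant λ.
λ = ln(2)/t½ = 7.727e-4 year⁻¹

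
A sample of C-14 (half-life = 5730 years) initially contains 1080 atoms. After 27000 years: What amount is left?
N = N₀(1/2)^(t/t½) = 41.21 atoms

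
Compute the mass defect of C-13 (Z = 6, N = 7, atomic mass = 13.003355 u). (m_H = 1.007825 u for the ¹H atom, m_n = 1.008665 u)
Δm = Z·m_H + N·m_n − M = 0.1043 u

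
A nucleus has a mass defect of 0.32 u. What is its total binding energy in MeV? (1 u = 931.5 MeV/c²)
B.E. = Δm × 931.5 = 298.1 MeV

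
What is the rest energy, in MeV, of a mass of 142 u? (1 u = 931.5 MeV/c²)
E = mc² = 1.323e5 MeV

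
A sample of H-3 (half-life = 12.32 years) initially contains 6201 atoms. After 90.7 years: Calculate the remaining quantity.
N = N₀(1/2)^(t/t½) = 37.69 atoms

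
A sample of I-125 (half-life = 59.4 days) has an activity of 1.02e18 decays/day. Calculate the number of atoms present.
N = A/λ = 8.741e19 atoms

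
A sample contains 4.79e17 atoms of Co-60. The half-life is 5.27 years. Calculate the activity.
A = λN = 6.3e16 decays/year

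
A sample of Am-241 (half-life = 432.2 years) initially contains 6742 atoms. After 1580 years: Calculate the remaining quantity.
N = N₀(1/2)^(t/t½) = 534.9 atoms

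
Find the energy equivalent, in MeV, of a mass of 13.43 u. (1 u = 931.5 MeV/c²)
E = mc² = 12510 MeV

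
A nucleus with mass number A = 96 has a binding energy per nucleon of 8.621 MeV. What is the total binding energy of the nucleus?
B.E. = 8.621 × 96 = 827.6 MeV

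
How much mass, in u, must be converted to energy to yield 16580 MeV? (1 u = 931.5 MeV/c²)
m = E/c² = 17.8 u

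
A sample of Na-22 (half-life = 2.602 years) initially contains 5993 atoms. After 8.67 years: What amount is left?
N = N₀(1/2)^(t/t½) = 595.1 atoms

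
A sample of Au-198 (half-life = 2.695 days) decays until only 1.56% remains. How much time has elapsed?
t = t½ × log₂(N₀/N) = 16.18 days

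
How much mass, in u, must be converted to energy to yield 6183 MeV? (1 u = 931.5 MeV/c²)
m = E/c² = 6.638 u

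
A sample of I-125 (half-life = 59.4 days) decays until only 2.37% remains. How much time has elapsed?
t = t½ × log₂(N₀/N) = 320.7 days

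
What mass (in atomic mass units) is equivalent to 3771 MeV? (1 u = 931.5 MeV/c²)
m = E/c² = 4.048 u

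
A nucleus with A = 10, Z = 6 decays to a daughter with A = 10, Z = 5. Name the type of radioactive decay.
ΔA = 0, ΔZ = -1 ⇒ beta-plus decay (β⁺) or electron capture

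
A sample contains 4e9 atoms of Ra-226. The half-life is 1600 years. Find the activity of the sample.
A = λN = 1.733e6 decays/year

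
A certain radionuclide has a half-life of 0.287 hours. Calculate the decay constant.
λ = ln(2)/t½ = 2.415 hour⁻¹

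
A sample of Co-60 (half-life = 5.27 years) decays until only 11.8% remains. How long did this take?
t = t½ × log₂(N₀/N) = 16.25 years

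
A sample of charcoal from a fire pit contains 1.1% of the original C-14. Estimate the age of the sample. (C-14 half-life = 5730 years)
Age = t½ × log₂(1/ratio) = 37280 years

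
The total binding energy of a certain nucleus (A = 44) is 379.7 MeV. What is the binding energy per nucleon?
B.E./A = 379.7/44 = 8.63 MeV/nucleon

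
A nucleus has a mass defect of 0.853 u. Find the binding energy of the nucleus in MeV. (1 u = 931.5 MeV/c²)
B.E. = Δm × 931.5 = 794.6 MeV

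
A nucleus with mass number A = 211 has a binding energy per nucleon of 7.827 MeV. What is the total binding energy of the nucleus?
B.E. = 7.827 × 211 = 1651 MeV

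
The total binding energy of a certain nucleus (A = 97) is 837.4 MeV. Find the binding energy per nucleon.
B.E./A = 837.4/97 = 8.633 MeV/nucleon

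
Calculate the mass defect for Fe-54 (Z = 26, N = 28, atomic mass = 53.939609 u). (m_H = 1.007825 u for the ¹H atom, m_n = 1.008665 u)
Δm = Z·m_H + N·m_n − M = 0.5065 u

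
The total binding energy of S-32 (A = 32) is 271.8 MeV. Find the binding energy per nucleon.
B.E./A = 271.8/32 = 8.494 MeV/nucleon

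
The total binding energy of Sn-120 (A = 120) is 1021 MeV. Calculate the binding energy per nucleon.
B.E./A = 1021/120 = 8.508 MeV/nucleon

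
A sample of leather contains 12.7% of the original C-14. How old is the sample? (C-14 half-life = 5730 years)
Age = t½ × log₂(1/ratio) = 17060 years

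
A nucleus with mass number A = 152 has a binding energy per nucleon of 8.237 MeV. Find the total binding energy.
B.E. = 8.237 × 152 = 1252 MeV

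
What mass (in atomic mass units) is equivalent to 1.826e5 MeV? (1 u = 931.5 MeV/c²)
m = E/c² = 196 u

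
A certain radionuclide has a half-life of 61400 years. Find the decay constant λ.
λ = ln(2)/t½ = 1.129e-5 year⁻¹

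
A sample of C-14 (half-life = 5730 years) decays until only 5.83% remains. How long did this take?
t = t½ × log₂(N₀/N) = 23500 years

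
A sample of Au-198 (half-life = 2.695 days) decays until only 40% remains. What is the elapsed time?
t = t½ × log₂(N₀/N) = 3.563 days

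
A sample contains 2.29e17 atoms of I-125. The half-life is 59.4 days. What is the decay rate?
A = λN = 2.672e15 decays/day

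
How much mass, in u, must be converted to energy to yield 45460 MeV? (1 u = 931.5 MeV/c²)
m = E/c² = 48.8 u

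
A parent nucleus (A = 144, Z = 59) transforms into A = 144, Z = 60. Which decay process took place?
ΔA = 0, ΔZ = +1 ⇒ beta-minus decay (β⁻)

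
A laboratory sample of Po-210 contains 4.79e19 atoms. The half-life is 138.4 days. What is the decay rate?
A = λN = 2.399e17 decays/day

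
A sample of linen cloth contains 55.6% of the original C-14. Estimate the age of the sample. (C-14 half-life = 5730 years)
Age = t½ × log₂(1/ratio) = 4852 years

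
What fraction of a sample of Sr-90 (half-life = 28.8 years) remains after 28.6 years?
N/N₀ = (1/2)^(t/t½) = 0.5024 = 50.2%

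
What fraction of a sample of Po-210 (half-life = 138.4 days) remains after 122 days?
N/N₀ = (1/2)^(t/t½) = 0.5428 = 54.3%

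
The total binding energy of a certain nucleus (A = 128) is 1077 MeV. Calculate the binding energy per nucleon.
B.E./A = 1077/128 = 8.414 MeV/nucleon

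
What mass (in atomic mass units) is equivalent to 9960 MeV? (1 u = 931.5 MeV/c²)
m = E/c² = 10.69 u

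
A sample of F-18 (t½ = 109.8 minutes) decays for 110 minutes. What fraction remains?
N/N₀ = (1/2)^(t/t½) = 0.4994 = 49.9%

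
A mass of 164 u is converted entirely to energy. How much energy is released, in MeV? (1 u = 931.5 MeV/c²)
E = mc² = 1.528e5 MeV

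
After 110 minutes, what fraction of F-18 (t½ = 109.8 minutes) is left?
N/N₀ = (1/2)^(t/t½) = 0.4994 = 49.9%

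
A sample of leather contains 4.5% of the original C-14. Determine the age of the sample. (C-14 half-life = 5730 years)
Age = t½ × log₂(1/ratio) = 25640 years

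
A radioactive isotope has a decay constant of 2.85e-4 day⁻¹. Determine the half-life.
t½ = ln(2)/λ = 2432 days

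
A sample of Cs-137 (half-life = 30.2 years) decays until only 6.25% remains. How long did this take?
t = t½ × log₂(N₀/N) = 120.8 years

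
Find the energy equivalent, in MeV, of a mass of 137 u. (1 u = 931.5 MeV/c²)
E = mc² = 1.276e5 MeV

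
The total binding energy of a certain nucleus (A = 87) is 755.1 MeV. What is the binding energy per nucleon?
B.E./A = 755.1/87 = 8.679 MeV/nucleon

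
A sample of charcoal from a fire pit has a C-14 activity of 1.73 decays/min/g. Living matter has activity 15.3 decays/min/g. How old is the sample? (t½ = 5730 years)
Age = t½ × log₂(A₀/A) = 18020 years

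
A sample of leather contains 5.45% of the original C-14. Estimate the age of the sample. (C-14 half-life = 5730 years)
Age = t½ × log₂(1/ratio) = 24050 years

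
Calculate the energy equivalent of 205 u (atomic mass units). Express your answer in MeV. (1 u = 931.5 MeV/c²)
E = mc² = 1.91e5 MeV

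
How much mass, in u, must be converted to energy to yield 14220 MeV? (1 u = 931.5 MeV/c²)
m = E/c² = 15.27 u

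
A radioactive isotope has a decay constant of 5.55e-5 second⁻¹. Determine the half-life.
t½ = ln(2)/λ = 12490 seconds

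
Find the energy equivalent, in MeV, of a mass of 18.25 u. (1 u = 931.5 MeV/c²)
E = mc² = 17000 MeV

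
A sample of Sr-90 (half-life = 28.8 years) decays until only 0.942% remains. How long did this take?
t = t½ × log₂(N₀/N) = 193.8 years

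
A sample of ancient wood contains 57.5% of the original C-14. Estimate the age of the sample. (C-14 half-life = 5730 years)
Age = t½ × log₂(1/ratio) = 4575 years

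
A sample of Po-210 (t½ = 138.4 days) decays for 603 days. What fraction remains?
N/N₀ = (1/2)^(t/t½) = 0.0488 = 4.88%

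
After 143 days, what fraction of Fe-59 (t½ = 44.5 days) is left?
N/N₀ = (1/2)^(t/t½) = 0.1078 = 10.8%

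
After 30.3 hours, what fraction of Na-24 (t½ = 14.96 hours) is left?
N/N₀ = (1/2)^(t/t½) = 0.2456 = 24.6%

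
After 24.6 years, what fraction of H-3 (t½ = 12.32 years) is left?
N/N₀ = (1/2)^(t/t½) = 0.2506 = 25.1%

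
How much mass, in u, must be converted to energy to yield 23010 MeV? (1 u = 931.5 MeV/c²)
m = E/c² = 24.7 u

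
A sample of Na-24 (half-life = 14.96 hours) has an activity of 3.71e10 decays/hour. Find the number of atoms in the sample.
N = A/λ = 8.007e11 atoms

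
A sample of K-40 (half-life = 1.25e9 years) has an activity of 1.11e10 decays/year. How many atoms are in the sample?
N = A/λ = 2.002e19 atoms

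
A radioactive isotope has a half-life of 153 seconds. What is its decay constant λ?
λ = ln(2)/t½ = 0.00453 second⁻¹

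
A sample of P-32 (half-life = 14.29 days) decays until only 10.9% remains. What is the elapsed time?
t = t½ × log₂(N₀/N) = 45.69 days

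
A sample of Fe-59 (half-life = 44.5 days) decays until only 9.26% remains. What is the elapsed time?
t = t½ × log₂(N₀/N) = 152.8 days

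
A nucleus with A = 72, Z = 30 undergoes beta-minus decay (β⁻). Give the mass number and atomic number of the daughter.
Daughter: A = 72, Z = 31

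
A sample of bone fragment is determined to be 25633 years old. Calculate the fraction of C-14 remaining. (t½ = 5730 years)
N/N₀ = (1/2)^(t/t½) = 0.04501 = 4.5%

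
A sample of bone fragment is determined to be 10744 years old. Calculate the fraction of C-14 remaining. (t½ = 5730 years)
N/N₀ = (1/2)^(t/t½) = 0.2726 = 27.3%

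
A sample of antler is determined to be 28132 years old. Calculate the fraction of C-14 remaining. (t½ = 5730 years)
N/N₀ = (1/2)^(t/t½) = 0.03327 = 3.33%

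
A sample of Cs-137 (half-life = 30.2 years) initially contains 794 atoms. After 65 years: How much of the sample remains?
N = N₀(1/2)^(t/t½) = 178.6 atoms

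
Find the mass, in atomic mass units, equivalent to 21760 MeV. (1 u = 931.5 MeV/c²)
m = E/c² = 23.36 u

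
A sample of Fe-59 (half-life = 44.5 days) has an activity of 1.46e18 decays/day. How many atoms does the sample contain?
N = A/λ = 9.373e19 atoms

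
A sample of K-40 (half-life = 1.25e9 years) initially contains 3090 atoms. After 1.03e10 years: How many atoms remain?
N = N₀(1/2)^(t/t½) = 10.22 atoms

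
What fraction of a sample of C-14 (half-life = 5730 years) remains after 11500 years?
N/N₀ = (1/2)^(t/t½) = 0.2488 = 24.9%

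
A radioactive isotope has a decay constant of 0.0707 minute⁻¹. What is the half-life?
t½ = ln(2)/λ = 9.804 minutes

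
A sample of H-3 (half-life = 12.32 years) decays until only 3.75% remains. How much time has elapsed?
t = t½ × log₂(N₀/N) = 58.36 years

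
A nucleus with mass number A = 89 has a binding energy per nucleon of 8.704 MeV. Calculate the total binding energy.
B.E. = 8.704 × 89 = 774.7 MeV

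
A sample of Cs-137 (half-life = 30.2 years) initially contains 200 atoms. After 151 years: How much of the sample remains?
N = N₀(1/2)^(t/t½) = 6.25 atoms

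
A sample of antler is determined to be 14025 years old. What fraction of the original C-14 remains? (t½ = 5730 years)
N/N₀ = (1/2)^(t/t½) = 0.1833 = 18.3%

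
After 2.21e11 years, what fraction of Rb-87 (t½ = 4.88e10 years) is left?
N/N₀ = (1/2)^(t/t½) = 0.04332 = 4.33%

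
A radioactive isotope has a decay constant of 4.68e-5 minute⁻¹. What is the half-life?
t½ = ln(2)/λ = 14810 minutes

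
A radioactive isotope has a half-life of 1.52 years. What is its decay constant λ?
λ = ln(2)/t½ = 0.456 year⁻¹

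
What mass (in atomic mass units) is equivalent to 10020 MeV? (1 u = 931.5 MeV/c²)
m = E/c² = 10.76 u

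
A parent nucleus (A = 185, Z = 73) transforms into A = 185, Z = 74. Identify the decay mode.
ΔA = 0, ΔZ = +1 ⇒ beta-minus decay (β⁻)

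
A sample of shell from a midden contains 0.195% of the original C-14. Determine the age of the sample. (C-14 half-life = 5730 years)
Age = t½ × log₂(1/ratio) = 51580 years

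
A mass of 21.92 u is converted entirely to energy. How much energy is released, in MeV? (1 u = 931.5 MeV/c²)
E = mc² = 20420 MeV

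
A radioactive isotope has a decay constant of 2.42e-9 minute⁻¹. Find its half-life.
t½ = ln(2)/λ = 2.864e8 minutes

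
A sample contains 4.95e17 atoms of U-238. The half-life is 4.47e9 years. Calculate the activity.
A = λN = 7.676e7 decays/year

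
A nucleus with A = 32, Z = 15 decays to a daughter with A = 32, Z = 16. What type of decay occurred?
ΔA = 0, ΔZ = +1 ⇒ beta-minus decay (β⁻)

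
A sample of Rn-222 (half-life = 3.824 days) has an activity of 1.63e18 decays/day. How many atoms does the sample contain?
N = A/λ = 8.992e18 atoms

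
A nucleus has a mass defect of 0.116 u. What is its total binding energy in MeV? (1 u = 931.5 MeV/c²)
B.E. = Δm × 931.5 = 108.1 MeV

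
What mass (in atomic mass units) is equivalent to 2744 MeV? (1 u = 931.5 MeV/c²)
m = E/c² = 2.946 u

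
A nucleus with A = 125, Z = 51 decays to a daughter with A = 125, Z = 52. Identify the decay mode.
ΔA = 0, ΔZ = +1 ⇒ beta-minus decay (β⁻)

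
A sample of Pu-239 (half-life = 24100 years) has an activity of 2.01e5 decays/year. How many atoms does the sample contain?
N = A/λ = 6.989e9 atoms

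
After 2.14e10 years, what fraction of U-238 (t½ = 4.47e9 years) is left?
N/N₀ = (1/2)^(t/t½) = 0.03621 = 3.62%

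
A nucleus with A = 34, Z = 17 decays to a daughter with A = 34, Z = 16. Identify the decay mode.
ΔA = 0, ΔZ = -1 ⇒ beta-plus decay (β⁺) or electron capture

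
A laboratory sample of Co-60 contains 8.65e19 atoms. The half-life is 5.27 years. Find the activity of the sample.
A = λN = 1.138e19 decays/year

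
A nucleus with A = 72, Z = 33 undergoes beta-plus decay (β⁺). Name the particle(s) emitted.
β⁺: positron (e⁺) + neutrino (νₑ)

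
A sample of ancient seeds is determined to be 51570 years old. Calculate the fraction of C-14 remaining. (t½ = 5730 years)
N/N₀ = (1/2)^(t/t½) = 0.001953 = 0.195%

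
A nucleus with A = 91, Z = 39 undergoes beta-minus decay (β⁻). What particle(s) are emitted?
β⁻: electron (e⁻) + antineutrino (ν̄ₑ)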